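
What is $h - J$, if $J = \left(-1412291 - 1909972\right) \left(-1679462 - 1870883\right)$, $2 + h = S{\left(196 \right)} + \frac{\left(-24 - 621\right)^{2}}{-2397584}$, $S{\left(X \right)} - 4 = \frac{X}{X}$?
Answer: $- \frac{28279934439286167513}{2397584} \approx -1.1795 \cdot 10^{13}$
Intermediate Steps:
$S{\left(X \right)} = 5$ ($S{\left(X \right)} = 4 + \frac{X}{X} = 4 + 1 = 5$)
$h = \frac{6776727}{2397584}$ ($h = -2 + \left(5 + \frac{\left(-24 - 621\right)^{2}}{-2397584}\right) = -2 + \left(5 + \left(-645\right)^{2} \left(- \frac{1}{2397584}\right)\right) = -2 + \left(5 + 416025 \left(- \frac{1}{2397584}\right)\right) = -2 + \left(5 - \frac{416025}{2397584}\right) = -2 + \frac{11571895}{2397584} = \frac{6776727}{2397584} \approx 2.8265$)
$J = 11795179830735$ ($J = \left(-3322263\right) \left(-3550345\right) = 11795179830735$)
$h - J = \frac{6776727}{2397584} - 11795179830735 = - \frac{28279934439286167513}{2397584}$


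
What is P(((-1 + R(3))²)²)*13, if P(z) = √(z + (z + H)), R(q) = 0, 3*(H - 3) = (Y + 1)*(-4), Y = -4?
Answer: 39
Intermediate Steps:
H = 7 (H = 3 + ((-4 + 1)*(-4))/3 = 3 + (-3*(-4))/3 = 3 + (⅓)*12 = 3 + 4 = 7)
P(z) = √(7 + 2*z) (P(z) = √(z + (z + 7)) = √(z + (7 + z)) = √(7 + 2*z))
P(((-1 + R(3))²)²)*13 = √(7 + 2*((-1 + 0)²)²)*13 = √(7 + 2*((-1)²)²)*13 = √(7 + 2*1²)*13 = √(7 + 2*1)*13 = √(7 + 2)*13 = √9*13 = 3*13 = 39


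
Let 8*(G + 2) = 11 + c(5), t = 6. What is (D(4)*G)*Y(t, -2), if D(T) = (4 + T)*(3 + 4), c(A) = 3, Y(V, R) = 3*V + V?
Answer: -336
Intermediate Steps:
Y(V, R) = 4*V
G = -¼ (G = -2 + (11 + 3)/8 = -2 + (⅛)*14 = -2 + 7/4 = -¼ ≈ -0.25000)
D(T) = 28 + 7*T (D(T) = (4 + T)*7 = 28 + 7*T)
(D(4)*G)*Y(t, -2) = ((28 + 7*4)*(-¼))*(4*6) = ((28 + 28)*(-¼))*24 = (56*(-¼))*24 = -14*24 = -336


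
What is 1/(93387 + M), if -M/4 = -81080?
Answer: 1/417707 ≈ 2.3940e-6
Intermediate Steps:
M = 324320 (M = -4*(-81080) = 324320)
1/(93387 + M) = 1/(93387 + 324320) = 1/417707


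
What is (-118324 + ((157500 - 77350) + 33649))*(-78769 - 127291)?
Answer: 932421500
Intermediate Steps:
(-118324 + ((157500 - 77350) + 33649))*(-78769 - 127291) = (-118324 + (80150 + 33649))*(-206060) = (-118324 + 113799)*(-206060) = -4525*(-206060) = 932421500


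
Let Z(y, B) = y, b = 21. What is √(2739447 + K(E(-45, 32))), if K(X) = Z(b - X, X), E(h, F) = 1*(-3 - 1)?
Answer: 4*√171217 ≈ 1655.1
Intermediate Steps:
E(h, F) = -4 (E(h, F) = 1*(-4) = -4)
K(X) = 21 - X
√(2739447 + K(E(-45, 32))) = √(2739447 + (21 - 1*(-4))) = √(2739447 + (21 + 4)) = √(2739447 + 25) = √2739472 = 4*√171217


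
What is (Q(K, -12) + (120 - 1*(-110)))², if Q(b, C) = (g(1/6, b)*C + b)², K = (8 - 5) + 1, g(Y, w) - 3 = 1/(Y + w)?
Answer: 817458289956/390625 ≈ 2.0927e+6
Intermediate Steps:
g(Y, w) = 3 + 1/(Y + w)
K = 4 (K = 3 + 1 = 4)
Q(b, C) = (b + C*(3/2 + 3*b)/(⅙ + b))² (Q(b, C) = (((1 + 3/6 + 3*b)/(1/6 + b))*C + b)² = (((1 + 3*(⅙) + 3*b)/(⅙ + b))*C + b)² = (((1 + ½ + 3*b)/(⅙ + b))*C + b)² = (((3/2 + 3*b)/(⅙ + b))*C + b)² = (C*(3/2 + 3*b)/(⅙ + b) + b)² = (b + C*(3/2 + 3*b)/(⅙ + b))²)
(Q(K, -12) + (120 - 1*(-110)))² = ((4*(1 + 6*4) + 9*(-12)*(1 + 2*4))²/(1 + 6*4)² + (120 - 1*(-110)))² = ((4*(1 + 24) + 9*(-12)*(1 + 8))²/(1 + 24)² + (120 + 110))² = ((4*25 + 9*(-12)*9)²/25² + 230)² = ((100 - 972)²/625 + 230)² = ((1/625)*(-872)² + 230)² = ((1/625)*760384 + 230)² = (760384/625 + 230)² = (904134/625)² = 817458289956/390625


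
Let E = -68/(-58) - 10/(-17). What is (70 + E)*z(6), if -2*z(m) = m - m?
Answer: 0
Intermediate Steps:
z(m) = 0 (z(m) = -(m - m)/2 = -½*0 = 0)
E = 868/493 (E = -68*(-1/58) - 10*(-1/17) = 34/29 + 10/17 = 868/493 ≈ 1.7606)
(70 + E)*z(6) = (70 + 868/493)*0 = (35378/493)*0 = 0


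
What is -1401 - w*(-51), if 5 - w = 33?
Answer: -2829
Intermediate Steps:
w = -28 (w = 5 - 1*33 = 5 - 33 = -28)
-1401 - w*(-51) = -1401 - (-28)*(-51) = -1401 - 1*1428 = -1401 - 1428 = -2829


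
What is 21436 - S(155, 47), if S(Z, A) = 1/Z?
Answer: 3322579/155 ≈ 21436.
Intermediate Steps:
21436 - S(155, 47) = 21436 - 1/155 = 3322579/155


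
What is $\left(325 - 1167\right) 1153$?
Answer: $-970826$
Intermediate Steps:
$\left(325 - 1167\right) 1153 = \left(-842\right) 1153 = -970826$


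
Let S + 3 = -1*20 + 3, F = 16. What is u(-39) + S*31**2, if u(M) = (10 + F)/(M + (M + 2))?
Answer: -730373/38 ≈ -19220.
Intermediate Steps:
S = -20 (S = -3 + (-1*20 + 3) = -3 + (-20 + 3) = -3 - 17 = -20)
u(M) = 26/(2 + 2*M) (u(M) = (10 + 16)/(M + (M + 2)) = 26/(M + (2 + M)) = 26/(2 + 2*M))
u(-39) + S*31**2 = 13/(1 - 39) - 20*31**2 = 13/(-38) - 20*961 = 13*(-1/38) - 19220 = -13/38 - 19220 = -730373/38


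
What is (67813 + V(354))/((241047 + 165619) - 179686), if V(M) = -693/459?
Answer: 1729193/5787990 ≈ 0.29876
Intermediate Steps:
V(M) = -77/51 (V(M) = -693*1/459 = -77/51)
(67813 + V(354))/((241047 + 165619) - 179686) = (67813 - 77/51)/((241047 + 165619) - 179686) = 3458386/(51*(406666 - 179686)) = (3458386/51)/226980 = (3458386/51)*(1/226980) = 1729193/5787990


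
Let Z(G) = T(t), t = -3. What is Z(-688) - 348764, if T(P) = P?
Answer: -348767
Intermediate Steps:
Z(G) = -3
Z(-688) - 348764 = -3 - 348764 = -348767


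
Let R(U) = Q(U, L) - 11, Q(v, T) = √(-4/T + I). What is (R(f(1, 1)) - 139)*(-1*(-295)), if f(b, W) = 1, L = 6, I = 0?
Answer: -44250 + 295*I*√6/3 ≈ -44250.0 + 240.87*I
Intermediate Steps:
Q(v, T) = 2*√(-1/T) (Q(v, T) = √(-4/T + 0) = √(-4/T) = 2*√(-1/T))
R(U) = -11 + I*√6/3 (R(U) = 2*√(-1/6) - 11 = 2*√(-1*⅙) - 11 = 2*√(-⅙) - 11 = 2*(I*√6/6) - 11 = I*√6/3 - 11 = -11 + I*√6/3)
(R(f(1, 1)) - 139)*(-1*(-295)) = ((-11 + I*√6/3) - 139)*(-1*(-295)) = (-150 + I*√6/3)*295 = -44250 + 295*I*√6/3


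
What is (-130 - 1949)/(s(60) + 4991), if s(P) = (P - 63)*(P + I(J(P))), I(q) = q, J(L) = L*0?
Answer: -2079/4811 ≈ -0.43213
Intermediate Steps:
J(L) = 0
s(P) = P*(-63 + P) (s(P) = (P - 63)*(P + 0) = (-63 + P)*P = P*(-63 + P))
(-130 - 1949)/(s(60) + 4991) = (-130 - 1949)/(60*(-63 + 60) + 4991) = -2079/(60*(-3) + 4991) = -2079/(-180 + 4991) = -2079/4811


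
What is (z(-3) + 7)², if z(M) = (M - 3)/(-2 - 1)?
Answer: 81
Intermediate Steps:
z(M) = 1 - M/3 (z(M) = (-3 + M)/(-3) = (-3 + M)*(-⅓) = 1 - M/3)
(z(-3) + 7)² = ((1 - ⅓*(-3)) + 7)² = ((1 + 1) + 7)² = (2 + 7)² = 9² = 81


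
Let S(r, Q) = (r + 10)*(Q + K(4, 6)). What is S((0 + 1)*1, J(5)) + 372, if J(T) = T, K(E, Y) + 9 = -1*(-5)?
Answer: 383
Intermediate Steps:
K(E, Y) = -4 (K(E, Y) = -9 - 1*(-5) = -9 + 5 = -4)
S(r, Q) = (-4 + Q)*(10 + r) (S(r, Q) = (r + 10)*(Q - 4) = (10 + r)*(-4 + Q) = (-4 + Q)*(10 + r))
S((0 + 1)*1, J(5)) + 372 = (-40 - 4*(0 + 1) + 10*5 + 5*((0 + 1)*1)) + 372 = (-40 - 4 + 50 + 5*(1*1)) + 372 = (-40 - 4*1 + 50 + 5*1) + 372 = (-40 - 4 + 50 + 5) + 372 = 11 + 372 = 383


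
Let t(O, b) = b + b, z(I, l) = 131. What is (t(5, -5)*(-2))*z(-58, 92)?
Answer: 2620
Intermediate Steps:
t(O, b) = 2*b
(t(5, -5)*(-2))*z(-58, 92) = ((2*(-5))*(-2))*131 = -10*(-2)*131 = 20*131 = 2620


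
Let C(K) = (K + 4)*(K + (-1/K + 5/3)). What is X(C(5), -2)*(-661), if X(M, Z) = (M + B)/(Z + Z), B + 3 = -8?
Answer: 38999/5 ≈ 7799.8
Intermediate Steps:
B = -11 (B = -3 - 8 = -11)
C(K) = (4 + K)*(5/3 + K - 1/K) (C(K) = (4 + K)*(K + (-1/K + 5*(⅓))) = (4 + K)*(K + (-1/K + 5/3)) = (4 + K)*(K + (5/3 - 1/K)) = (4 + K)*(5/3 + K - 1/K))
X(M, Z) = (-11 + M)/(2*Z) (X(M, Z) = (M - 11)/(Z + Z) = (-11 + M)/((2*Z)) = (-11 + M)*(1/(2*Z)) = (-11 + M)/(2*Z))
X(C(5), -2)*(-661) = ((½)*(-11 + (17/3 + 5² - 4/5 + (17/3)*5))/(-2))*(-661) = ((½)*(-½)*(-11 + (17/3 + 25 - 4*⅕ + 85/3)))*(-661) = ((½)*(-½)*(-11 + (17/3 + 25 - ⅘ + 85/3)))*(-661) = ((½)*(-½)*(-11 + 291/5))*(-661) = ((½)*(-½)*(236/5))*(-661) = -59/5*(-661) = 38999/5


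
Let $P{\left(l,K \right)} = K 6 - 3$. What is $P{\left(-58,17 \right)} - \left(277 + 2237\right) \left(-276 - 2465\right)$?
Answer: $6890973$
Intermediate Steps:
$P{\left(l,K \right)} = -3 + 6 K$ ($P{\left(l,K \right)} = 6 K - 3 = -3 + 6 K$)
$P{\left(-58,17 \right)} - \left(277 + 2237\right) \left(-276 - 2465\right) = \left(-3 + 6 \cdot 17\right) - \left(277 + 2237\right) \left(-276 - 2465\right) = \left(-3 + 102\right) - 2514 \left(-2741\right) = 99 - -6890874 = 99 + 6890874 = 6890973$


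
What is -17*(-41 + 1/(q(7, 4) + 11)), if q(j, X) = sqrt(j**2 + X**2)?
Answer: 38845/56 + 17*sqrt(65)/56 ≈ 696.11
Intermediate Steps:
q(j, X) = sqrt(X**2 + j**2)
-17*(-41 + 1/(q(7, 4) + 11)) = -17*(-41 + 1/(sqrt(4**2 + 7**2) + 11)) = -17*(-41 + 1/(sqrt(16 + 49) + 11)) = -17*(-41 + 1/(sqrt(65) + 11)) = -17*(-41 + 1/(11 + sqrt(65))) = 697 - 17/(11 + sqrt(65))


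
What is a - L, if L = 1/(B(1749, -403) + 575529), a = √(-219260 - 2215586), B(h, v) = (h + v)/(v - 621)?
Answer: -512/294670175 + I*√2434846 ≈ -1.7375e-6 + 1560.4*I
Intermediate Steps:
B(h, v) = (h + v)/(-621 + v)
a = I*√2434846 (a = √(-2434846) = I*√2434846 ≈ 1560.4*I)
L = 512/294670175 (L = 1/((1749 - 403)/(-621 - 403) + 575529) = 1/(1346/(-1024) + 575529) = 1/(-1/1024*1346 + 575529) = 1/(-673/512 + 575529) = 1/(294670175/512) = 512/294670175 ≈ 1.7375e-6)
a - L = I*√2434846 - 1*512/294670175 = I*√2434846 - 512/294670175 = -512/294670175 + I*√2434846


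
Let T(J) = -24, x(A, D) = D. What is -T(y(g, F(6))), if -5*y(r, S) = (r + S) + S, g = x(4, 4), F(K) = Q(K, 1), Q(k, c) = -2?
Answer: 24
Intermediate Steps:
F(K) = -2
g = 4
y(r, S) = -2*S/5 - r/5 (y(r, S) = -((r + S) + S)/5 = -((S + r) + S)/5 = -(r + 2*S)/5 = -2*S/5 - r/5)
-T(y(g, F(6))) = -1*(-24) = 24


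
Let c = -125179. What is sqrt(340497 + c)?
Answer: sqrt(215318) ≈ 464.02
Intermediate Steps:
sqrt(340497 + c) = sqrt(340497 - 125179) = sqrt(215318)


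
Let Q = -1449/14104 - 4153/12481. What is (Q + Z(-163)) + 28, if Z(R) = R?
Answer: -23840982121/176032024 ≈ -135.44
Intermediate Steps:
Q = -76658881/176032024 (Q = -1449*1/14104 - 4153*1/12481 = -1449/14104 - 4153/12481 = -76658881/176032024 ≈ -0.43548)
(Q + Z(-163)) + 28 = (-76658881/176032024 - 163) + 28 = -28769878793/176032024 + 28 = -23840982121/176032024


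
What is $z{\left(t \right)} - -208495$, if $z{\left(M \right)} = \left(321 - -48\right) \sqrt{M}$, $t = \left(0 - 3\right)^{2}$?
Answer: $209602$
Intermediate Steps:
$t = 9$ ($t = \left(-3\right)^{2} = 9$)
$z{\left(M \right)} = 369 \sqrt{M}$ ($z{\left(M \right)} = \left(321 + 48\right) \sqrt{M} = 369 \sqrt{M}$)
$z{\left(t \right)} - -208495 = 369 \sqrt{9} - -208495 = 369 \cdot 3 + 208495 = 1107 + 208495 = 209602$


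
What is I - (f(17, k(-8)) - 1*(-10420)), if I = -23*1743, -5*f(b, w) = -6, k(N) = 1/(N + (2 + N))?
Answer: -252551/5 ≈ -50510.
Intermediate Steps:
k(N) = 1/(2 + 2*N)
f(b, w) = 6/5 (f(b, w) = -1/5*(-6) = 6/5)
I = -40089
I - (f(17, k(-8)) - 1*(-10420)) = -40089 - (6/5 - 1*(-10420)) = -40089 - (6/5 + 10420) = -40089 - 1*52106/5 = -40089 - 52106/5 = -252551/5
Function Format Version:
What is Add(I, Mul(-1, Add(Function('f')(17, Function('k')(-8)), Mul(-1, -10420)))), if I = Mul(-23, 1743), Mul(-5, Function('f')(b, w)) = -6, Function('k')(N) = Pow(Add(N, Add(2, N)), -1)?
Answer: Rational(-252551, 5) ≈ -50510.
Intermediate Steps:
Function('k')(N) = Pow(Add(2, Mul(2, N)), -1)
Function('f')(b, w) = Rational(6, 5) (Function('f')(b, w) = Mul(Rational(-1, 5), -6) = Rational(6, 5))
I = -40089
Add(I, Mul(-1, Add(Function('f')(17, Function('k')(-8)), Mul(-1, -10420)))) = Add(-40089, Mul(-1, Add(Rational(6, 5), Mul(-1, -10420)))) = Add(-40089, Mul(-1, Add(Rational(6, 5), 10420))) = Add(-40089, Mul(-1, Rational(52106, 5))) = Add(-40089, Rational(-52106, 5)) = Rational(-252551, 5)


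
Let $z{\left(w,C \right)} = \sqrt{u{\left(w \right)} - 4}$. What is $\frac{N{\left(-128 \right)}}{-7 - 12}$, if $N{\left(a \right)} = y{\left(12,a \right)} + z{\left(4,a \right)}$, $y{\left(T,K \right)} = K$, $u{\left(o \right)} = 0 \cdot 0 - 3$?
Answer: $\frac{128}{19} - \frac{i \sqrt{7}}{19} \approx 6.7368 - 0.13925 i$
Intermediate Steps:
$u{\left(o \right)} = -3$ ($u{\left(o \right)} = 0 - 3 = -3$)
$z{\left(w,C \right)} = i \sqrt{7}$ ($z{\left(w,C \right)} = \sqrt{-3 - 4} = \sqrt{-7} = i \sqrt{7}$)
$N{\left(a \right)} = a + i \sqrt{7}$
$\frac{N{\left(-128 \right)}}{-7 - 12} = \frac{-128 + i \sqrt{7}}{-7 - 12} = \frac{-128 + i \sqrt{7}}{-19} = - \frac{-128 + i \sqrt{7}}{19} = \frac{128}{19} - \frac{i \sqrt{7}}{19}$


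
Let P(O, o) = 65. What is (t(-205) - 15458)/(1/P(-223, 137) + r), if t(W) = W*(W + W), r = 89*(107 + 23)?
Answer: 4458480/752051 ≈ 5.9284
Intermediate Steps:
r = 11570 (r = 89*130 = 11570)
t(W) = 2*W² (t(W) = W*(2*W) = 2*W²)
(t(-205) - 15458)/(1/P(-223, 137) + r) = (2*(-205)² - 15458)/(1/65 + 11570) = (2*42025 - 15458)/(1/65 + 11570) = (84050 - 15458)/(752051/65) = 68592*(65/752051) = 4458480/752051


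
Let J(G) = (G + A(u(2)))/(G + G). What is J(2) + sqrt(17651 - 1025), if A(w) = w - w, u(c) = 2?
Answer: 1/2 + sqrt(16626) ≈ 129.44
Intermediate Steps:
A(w) = 0
J(G) = 1/2 (J(G) = (G + 0)/(G + G) = G/((2*G)) = G*(1/(2*G)) = 1/2)
J(2) + sqrt(17651 - 1025) = 1/2 + sqrt(17651 - 1025) = 1/2 + sqrt(16626)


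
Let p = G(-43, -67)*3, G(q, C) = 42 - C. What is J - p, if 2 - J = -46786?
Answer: 46461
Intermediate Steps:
J = 46788 (J = 2 - 1*(-46786) = 2 + 46786 = 46788)
p = 327 (p = (42 - 1*(-67))*3 = (42 + 67)*3 = 109*3 = 327)
J - p = 46788 - 1*327 = 46788 - 327 = 46461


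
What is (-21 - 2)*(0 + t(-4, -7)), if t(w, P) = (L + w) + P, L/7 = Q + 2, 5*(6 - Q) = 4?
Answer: -4531/5 ≈ -906.20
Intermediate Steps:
Q = 26/5 (Q = 6 - ⅕*4 = 6 - ⅘ = 26/5 ≈ 5.2000)
L = 252/5 (L = 7*(26/5 + 2) = 7*(36/5) = 252/5 ≈ 50.400)
t(w, P) = 252/5 + P + w (t(w, P) = (252/5 + w) + P = 252/5 + P + w)
(-21 - 2)*(0 + t(-4, -7)) = (-21 - 2)*(0 + (252/5 - 7 - 4)) = -23*(0 + 197/5) = -23*197/5 = -4531/5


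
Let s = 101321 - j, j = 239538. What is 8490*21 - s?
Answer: 316507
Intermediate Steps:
s = -138217 (s = 101321 - 1*239538 = 101321 - 239538 = -138217)
8490*21 - s = 8490*21 - 1*(-138217) = 178290 + 138217 = 316507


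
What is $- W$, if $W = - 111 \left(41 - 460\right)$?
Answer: $-46509$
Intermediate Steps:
$W = 46509$ ($W = \left(-111\right) \left(-419\right) = 46509$)
$- W = \left(-1\right) 46509 = -46509$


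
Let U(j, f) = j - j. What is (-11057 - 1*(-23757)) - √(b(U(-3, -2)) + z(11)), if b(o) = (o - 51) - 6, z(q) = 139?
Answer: 12700 - √82 ≈ 12691.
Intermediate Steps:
U(j, f) = 0
b(o) = -57 + o (b(o) = (-51 + o) - 6 = -57 + o)
(-11057 - 1*(-23757)) - √(b(U(-3, -2)) + z(11)) = (-11057 - 1*(-23757)) - √((-57 + 0) + 139) = (-11057 + 23757) - √(-57 + 139) = 12700 - √82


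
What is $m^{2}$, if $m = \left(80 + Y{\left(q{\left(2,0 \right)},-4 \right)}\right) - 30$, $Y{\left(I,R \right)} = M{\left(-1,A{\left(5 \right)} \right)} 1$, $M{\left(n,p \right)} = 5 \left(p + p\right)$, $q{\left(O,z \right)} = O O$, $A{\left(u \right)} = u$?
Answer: $10000$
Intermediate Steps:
$q{\left(O,z \right)} = O^{2}$
$M{\left(n,p \right)} = 10 p$ ($M{\left(n,p \right)} = 5 \cdot 2 p = 10 p$)
$Y{\left(I,R \right)} = 50$ ($Y{\left(I,R \right)} = 10 \cdot 5 \cdot 1 = 50 \cdot 1 = 50$)
$m = 100$ ($m = \left(80 + 50\right) - 30 = 130 - 30 = 100$)
$m^{2} = 100^{2} = 10000$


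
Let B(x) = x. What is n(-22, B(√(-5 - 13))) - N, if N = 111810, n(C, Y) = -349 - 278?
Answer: -112437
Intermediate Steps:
n(C, Y) = -627
n(-22, B(√(-5 - 13))) - N = -627 - 1*111810 = -627 - 111810 = -112437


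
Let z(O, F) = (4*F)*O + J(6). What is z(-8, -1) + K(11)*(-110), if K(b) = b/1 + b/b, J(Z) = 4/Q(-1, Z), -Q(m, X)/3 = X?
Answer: -11594/9 ≈ -1288.2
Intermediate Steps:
Q(m, X) = -3*X
J(Z) = -4/(3*Z) (J(Z) = 4/((-3*Z)) = 4*(-1/(3*Z)) = -4/(3*Z))
z(O, F) = -2/9 + 4*F*O (z(O, F) = (4*F)*O - 4/3/6 = 4*F*O - 4/3*⅙ = 4*F*O - 2/9 = -2/9 + 4*F*O)
K(b) = 1 + b (K(b) = b*1 + 1 = b + 1 = 1 + b)
z(-8, -1) + K(11)*(-110) = (-2/9 + 4*(-1)*(-8)) + (1 + 11)*(-110) = (-2/9 + 32) + 12*(-110) = 286/9 - 1320 = -11594/9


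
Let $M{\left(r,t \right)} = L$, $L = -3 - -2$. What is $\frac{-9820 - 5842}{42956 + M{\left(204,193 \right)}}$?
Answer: $- \frac{15662}{42955} \approx -0.36461$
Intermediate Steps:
$L = -1$ ($L = -3 + 2 = -1$)
$M{\left(r,t \right)} = -1$
$\frac{-9820 - 5842}{42956 + M{\left(204,193 \right)}} = \frac{-9820 - 5842}{42956 - 1} = - \frac{15662}{42955}$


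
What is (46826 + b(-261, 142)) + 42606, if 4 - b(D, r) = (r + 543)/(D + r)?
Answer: 10643569/119 ≈ 89442.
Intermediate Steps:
b(D, r) = 4 - (543 + r)/(D + r) (b(D, r) = 4 - (r + 543)/(D + r) = 4 - (543 + r)/(D + r))
(46826 + b(-261, 142)) + 42606 = (46826 + (-543 + 3*142 + 4*(-261))/(-261 + 142)) + 42606 = (46826 + (-543 + 426 - 1044)/(-119)) + 42606 = (46826 - 1/119*(-1161)) + 42606 = (46826 + 1161/119) + 42606 = 5573455/119 + 42606 = 10643569/119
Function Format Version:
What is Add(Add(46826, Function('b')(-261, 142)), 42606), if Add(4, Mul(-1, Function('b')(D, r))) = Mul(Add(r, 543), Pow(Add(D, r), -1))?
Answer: Rational(10643569, 119) ≈ 89442.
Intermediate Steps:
Function('b')(D, r) = Add(4, Mul(-1, Pow(Add(D, r), -1), Add(543, r))) (Function('b')(D, r) = Add(4, Mul(-1, Mul(Add(r, 543), Pow(Add(D, r), -1)))) = Add(4, Mul(-1, Mul(Add(543, r), Pow(Add(D, r), -1)))) = Add(4, Mul(-1, Mul(Pow(Add(D, r), -1), Add(543, r)))) = Add(4, Mul(-1, Pow(Add(D, r), -1), Add(543, r))))
Add(Add(46826, Function('b')(-261, 142)), 42606) = Add(Add(46826, Mul(Pow(Add(-261, 142), -1), Add(-543, Mul(3, 142), Mul(4, -261)))), 42606) = Add(Add(46826, Mul(Pow(-119, -1), Add(-543, 426, -1044))), 42606) = Add(Add(46826, Mul(Rational(-1, 119), -1161)), 42606) = Add(Add(46826, Rational(1161, 119)), 42606) = Add(Rational(5573455, 119), 42606) = Rational(10643569, 119)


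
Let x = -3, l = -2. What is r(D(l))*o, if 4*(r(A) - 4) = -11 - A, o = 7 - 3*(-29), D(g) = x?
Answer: 188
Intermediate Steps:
D(g) = -3
o = 94 (o = 7 + 87 = 94)
r(A) = 5/4 - A/4 (r(A) = 4 + (-11 - A)/4 = 4 + (-11/4 - A/4) = 5/4 - A/4)
r(D(l))*o = (5/4 - 1/4*(-3))*94 = (5/4 + 3/4)*94 = 2*94 = 188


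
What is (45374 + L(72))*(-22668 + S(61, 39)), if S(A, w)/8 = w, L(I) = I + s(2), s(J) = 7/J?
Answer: -1016069022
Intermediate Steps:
L(I) = 7/2 + I (L(I) = I + 7/2 = 7/2 + I)
S(A, w) = 8*w
(45374 + L(72))*(-22668 + S(61, 39)) = (45374 + (7/2 + 72))*(-22668 + 8*39) = (45374 + 151/2)*(-22668 + 312) = (90899/2)*(-22356) = -1016069022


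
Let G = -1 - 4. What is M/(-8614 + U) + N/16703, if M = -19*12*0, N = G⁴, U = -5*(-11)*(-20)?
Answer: 625/16703 ≈ 0.037418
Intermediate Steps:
G = -5
U = -1100 (U = 55*(-20) = -1100)
N = 625 (N = (-5)⁴ = 625)
M = 0 (M = -228*0 = 0)
M/(-8614 + U) + N/16703 = 0/(-8614 - 1100) + 625/16703 = 0/(-9714) + 625*(1/16703) = 0*(-1/9714) + 625/16703 = 0 + 625/16703 = 625/16703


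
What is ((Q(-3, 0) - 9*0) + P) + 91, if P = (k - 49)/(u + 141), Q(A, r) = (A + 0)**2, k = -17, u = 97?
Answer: 11867/119 ≈ 99.723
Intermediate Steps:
Q(A, r) = A**2
P = -33/119 (P = (-17 - 49)/(97 + 141) = -66/238 = -66*1/238 = -33/119 ≈ -0.27731)
((Q(-3, 0) - 9*0) + P) + 91 = (((-3)**2 - 9*0) - 33/119) + 91 = ((9 + 0) - 33/119) + 91 = (9 - 33/119) + 91 = 1038/119 + 91 = 11867/119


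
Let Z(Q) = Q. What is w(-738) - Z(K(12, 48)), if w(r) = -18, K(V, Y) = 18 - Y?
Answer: 12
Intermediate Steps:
w(-738) - Z(K(12, 48)) = -18 - (18 - 1*48) = -18 - (18 - 48) = -18 - 1*(-30) = -18 + 30 = 12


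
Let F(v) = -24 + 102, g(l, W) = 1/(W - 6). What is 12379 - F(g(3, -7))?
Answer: 12301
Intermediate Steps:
g(l, W) = 1/(-6 + W)
F(v) = 78
12379 - F(g(3, -7)) = 12379 - 1*78 = 12379 - 78 = 12301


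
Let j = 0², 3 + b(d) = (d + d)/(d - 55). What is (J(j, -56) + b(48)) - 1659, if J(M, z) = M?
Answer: -11730/7 ≈ -1675.7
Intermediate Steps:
b(d) = -3 + 2*d/(-55 + d) (b(d) = -3 + (d + d)/(d - 55) = -3 + (2*d)/(-55 + d) = -3 + 2*d/(-55 + d))
j = 0
(J(j, -56) + b(48)) - 1659 = (0 + (165 - 1*48)/(-55 + 48)) - 1659 = (0 + (165 - 48)/(-7)) - 1659 = (0 - ⅐*117) - 1659 = (0 - 117/7) - 1659 = -117/7 - 1659 = -11730/7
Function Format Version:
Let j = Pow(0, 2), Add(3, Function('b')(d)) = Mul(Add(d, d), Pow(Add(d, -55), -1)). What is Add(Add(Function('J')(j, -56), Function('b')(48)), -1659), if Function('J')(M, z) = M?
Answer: Rational(-11730, 7) ≈ -1675.7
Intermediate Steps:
Function('b')(d) = Add(-3, Mul(2, d, Pow(Add(-55, d), -1))) (Function('b')(d) = Add(-3, Mul(Add(d, d), Pow(Add(d, -55), -1))) = Add(-3, Mul(Mul(2, d), Pow(Add(-55, d), -1))) = Add(-3, Mul(2, d, Pow(Add(-55, d), -1))))
j = 0
Add(Add(Function('J')(j, -56), Function('b')(48)), -1659) = Add(Add(0, Mul(Pow(Add(-55, 48), -1), Add(165, Mul(-1, 48)))), -1659) = Add(Add(0, Mul(Pow(-7, -1), Add(165, -48))), -1659) = Add(Add(0, Mul(Rational(-1, 7), 117)), -1659) = Add(Add(0, Rational(-117, 7)), -1659) = Add(Rational(-117, 7), -1659) = Rational(-11730, 7)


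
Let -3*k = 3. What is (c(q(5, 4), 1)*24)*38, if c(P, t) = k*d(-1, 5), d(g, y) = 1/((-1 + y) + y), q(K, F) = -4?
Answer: -304/3 ≈ -101.33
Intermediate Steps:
k = -1 (k = -1/3*3 = -1)
d(g, y) = 1/(-1 + 2*y)
c(P, t) = -1/9 (c(P, t) = -1/(-1 + 2*5) = -1/(-1 + 10) = -1/9)
(c(q(5, 4), 1)*24)*38 = -1/9*24*38 = -8/3*38 = -304/3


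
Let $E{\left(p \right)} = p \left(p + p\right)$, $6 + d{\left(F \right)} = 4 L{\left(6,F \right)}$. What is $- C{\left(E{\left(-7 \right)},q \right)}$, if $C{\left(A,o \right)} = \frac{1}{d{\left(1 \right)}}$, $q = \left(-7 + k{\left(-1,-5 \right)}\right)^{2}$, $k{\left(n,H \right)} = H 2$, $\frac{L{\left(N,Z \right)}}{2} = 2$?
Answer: $- \frac{1}{10} \approx -0.1$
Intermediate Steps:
$L{\left(N,Z \right)} = 4$ ($L{\left(N,Z \right)} = 2 \cdot 2 = 4$)
$k{\left(n,H \right)} = 2 H$
$q = 289$ ($q = \left(-7 + 2 \left(-5\right)\right)^{2} = \left(-7 - 10\right)^{2} = \left(-17\right)^{2} = 289$)
$d{\left(F \right)} = 10$ ($d{\left(F \right)} = -6 + 4 \cdot 4 = -6 + 16 = 10$)
$E{\left(p \right)} = 2 p^{2}$ ($E{\left(p \right)} = p 2 p = 2 p^{2}$)
$C{\left(A,o \right)} = \frac{1}{10}$
$- C{\left(E{\left(-7 \right)},q \right)} = \left(-1\right) \frac{1}{10} = - \frac{1}{10}$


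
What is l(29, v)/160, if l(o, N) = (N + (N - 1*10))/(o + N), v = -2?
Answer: -7/2160 ≈ -0.0032407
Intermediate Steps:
l(o, N) = (-10 + 2*N)/(N + o) (l(o, N) = (N + (N - 10))/(N + o) = (N + (-10 + N))/(N + o) = (-10 + 2*N)/(N + o))
l(29, v)/160 = (2*(-5 - 2)/(-2 + 29))/160 = (2*(-7)/27)*(1/160) = (2*(1/27)*(-7))*(1/160) = -14/27*1/160 = -7/2160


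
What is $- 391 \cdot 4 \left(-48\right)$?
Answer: $75072$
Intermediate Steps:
$- 391 \cdot 4 \left(-48\right) = \left(-391\right) \left(-192\right) = 75072$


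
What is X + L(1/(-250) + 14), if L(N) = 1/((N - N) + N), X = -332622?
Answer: -1163844128/3499 ≈ -3.3262e+5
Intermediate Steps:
L(N) = 1/N (L(N) = 1/(0 + N) = 1/N)
X + L(1/(-250) + 14) = -332622 + 1/(1/(-250) + 14) = -332622 + 1/(-1/250 + 14) = -332622 + 1/(3499/250) = -332622 + 250/3499 = -1163844128/3499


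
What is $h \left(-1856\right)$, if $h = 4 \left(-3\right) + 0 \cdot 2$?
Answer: $22272$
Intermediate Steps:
$h = -12$ ($h = -12 + 0 = -12$)
$h \left(-1856\right) = \left(-12\right) \left(-1856\right) = 22272$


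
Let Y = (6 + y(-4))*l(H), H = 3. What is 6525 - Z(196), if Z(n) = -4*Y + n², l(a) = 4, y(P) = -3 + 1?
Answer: -31827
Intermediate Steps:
y(P) = -2
Y = 16 (Y = (6 - 2)*4 = 4*4 = 16)
Z(n) = -64 + n² (Z(n) = -4*16 + n² = -64 + n²)
6525 - Z(196) = 6525 - (-64 + 196²) = 6525 - (-64 + 38416) = 6525 - 1*38352 = 6525 - 38352 = -31827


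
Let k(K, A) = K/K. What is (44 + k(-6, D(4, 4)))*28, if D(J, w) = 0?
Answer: 1260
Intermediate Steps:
k(K, A) = 1
(44 + k(-6, D(4, 4)))*28 = (44 + 1)*28 = 45*28 = 1260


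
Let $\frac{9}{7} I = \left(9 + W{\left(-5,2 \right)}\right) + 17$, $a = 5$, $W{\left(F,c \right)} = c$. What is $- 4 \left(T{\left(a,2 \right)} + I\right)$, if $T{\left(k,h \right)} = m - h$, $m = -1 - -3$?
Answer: $- \frac{784}{9} \approx -87.111$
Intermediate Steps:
$I = \frac{196}{9}$ ($I = \frac{7 \left(\left(9 + 2\right) + 17\right)}{9} = \frac{7 \left(11 + 17\right)}{9} = \frac{7}{9} \cdot 28 = \frac{196}{9} \approx 21.778$)
$m = 2$ ($m = -1 + 3 = 2$)
$T{\left(k,h \right)} = 2 - h$
$- 4 \left(T{\left(a,2 \right)} + I\right) = - 4 \left(\left(2 - 2\right) + \frac{196}{9}\right) = - 4 \left(0 + \frac{196}{9}\right) = \left(-4\right) \frac{196}{9} = - \frac{784}{9}$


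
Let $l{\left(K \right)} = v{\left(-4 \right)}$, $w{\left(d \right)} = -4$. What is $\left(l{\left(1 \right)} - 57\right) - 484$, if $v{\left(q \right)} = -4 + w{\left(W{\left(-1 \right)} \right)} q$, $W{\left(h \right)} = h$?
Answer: $-529$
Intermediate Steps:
$v{\left(q \right)} = -4 - 4 q$
$l{\left(K \right)} = 12$ ($l{\left(K \right)} = -4 - -16 = -4 + 16 = 12$)
$\left(l{\left(1 \right)} - 57\right) - 484 = \left(12 - 57\right) - 484 = -45 - 484 = -529$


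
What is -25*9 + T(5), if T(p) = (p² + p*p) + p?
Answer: -170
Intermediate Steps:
T(p) = p + 2*p² (T(p) = (p² + p²) + p = 2*p² + p = p + 2*p²)
-25*9 + T(5) = -25*9 + 5*(1 + 2*5) = -225 + 5*(1 + 10) = -225 + 5*11 = -225 + 55 = -170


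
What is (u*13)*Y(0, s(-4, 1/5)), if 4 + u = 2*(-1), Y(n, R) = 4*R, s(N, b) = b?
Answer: -312/5 ≈ -62.400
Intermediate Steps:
u = -6 (u = -4 + 2*(-1) = -4 - 2 = -6)
(u*13)*Y(0, s(-4, 1/5)) = (-6*13)*(4/5) = -312/5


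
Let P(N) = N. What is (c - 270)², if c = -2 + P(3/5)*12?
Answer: 1752976/25 ≈ 70119.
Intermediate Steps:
c = 26/5 (c = -2 + (3/5)*12 = -2 + (3*(⅕))*12 = -2 + (⅗)*12 = -2 + 36/5 = 26/5 ≈ 5.2000)
(c - 270)² = (26/5 - 270)² = (-1324/5)² = 1752976/25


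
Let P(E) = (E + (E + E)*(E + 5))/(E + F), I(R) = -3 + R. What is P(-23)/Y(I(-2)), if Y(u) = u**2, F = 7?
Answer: -161/80 ≈ -2.0125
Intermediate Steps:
P(E) = (E + 2*E*(5 + E))/(7 + E) (P(E) = (E + (E + E)*(E + 5))/(E + 7) = (E + (2*E)*(5 + E))/(7 + E) = (E + 2*E*(5 + E))/(7 + E))
P(-23)/Y(I(-2)) = (-23*(11 + 2*(-23))/(7 - 23))/((-3 - 2)**2) = (-23*(11 - 46)/(-16))/((-5)**2) = -23*(-1/16)*(-35)/25 = -805/16*1/25 = -161/80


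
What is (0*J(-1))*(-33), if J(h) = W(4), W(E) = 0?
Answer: 0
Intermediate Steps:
J(h) = 0
(0*J(-1))*(-33) = (0*0)*(-33) = 0*(-33) = 0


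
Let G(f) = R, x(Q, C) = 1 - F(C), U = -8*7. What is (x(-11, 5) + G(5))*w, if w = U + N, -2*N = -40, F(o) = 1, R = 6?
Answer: -216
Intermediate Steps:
U = -56
x(Q, C) = 0 (x(Q, C) = 1 - 1*1 = 1 - 1 = 0)
N = 20 (N = -1/2*(-40) = 20)
G(f) = 6
w = -36 (w = -56 + 20 = -36)
(x(-11, 5) + G(5))*w = (0 + 6)*(-36) = 6*(-36) = -216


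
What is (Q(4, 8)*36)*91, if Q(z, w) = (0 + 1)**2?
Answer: 3276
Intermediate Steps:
Q(z, w) = 1 (Q(z, w) = 1**2 = 1)
(Q(4, 8)*36)*91 = (1*36)*91 = 36*91 = 3276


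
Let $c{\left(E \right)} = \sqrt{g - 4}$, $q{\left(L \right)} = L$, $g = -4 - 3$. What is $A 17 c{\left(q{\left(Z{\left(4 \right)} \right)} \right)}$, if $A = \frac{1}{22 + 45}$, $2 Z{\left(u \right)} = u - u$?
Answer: $\frac{17 i \sqrt{11}}{67} \approx 0.84153 i$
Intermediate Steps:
$Z{\left(u \right)} = 0$ ($Z{\left(u \right)} = \frac{u - u}{2} = \frac{1}{2} \cdot 0 = 0$)
$g = -7$
$c{\left(E \right)} = i \sqrt{11}$ ($c{\left(E \right)} = \sqrt{-7 - 4} = \sqrt{-11} = i \sqrt{11}$)
$A = \frac{1}{67} \approx 0.014925$
$A 17 c{\left(q{\left(Z{\left(4 \right)} \right)} \right)} = \frac{1}{67} \cdot 17 i \sqrt{11} = \frac{17 i \sqrt{11}}{67}$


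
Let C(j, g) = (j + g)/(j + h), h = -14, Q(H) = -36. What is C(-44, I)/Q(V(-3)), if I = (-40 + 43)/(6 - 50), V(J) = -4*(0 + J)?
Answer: -1939/91872 ≈ -0.021105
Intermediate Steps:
V(J) = -4*J
I = -3/44 (I = 3/(-44) = 3*(-1/44) = -3/44 ≈ -0.068182)
C(j, g) = (g + j)/(-14 + j) (C(j, g) = (j + g)/(j - 14) = (g + j)/(-14 + j))
C(-44, I)/Q(V(-3)) = ((-3/44 - 44)/(-14 - 44))/(-36) = (-1939/44/(-58))*(-1/36) = -1/58*(-1939/44)*(-1/36) = (1939/2552)*(-1/36) = -1939/91872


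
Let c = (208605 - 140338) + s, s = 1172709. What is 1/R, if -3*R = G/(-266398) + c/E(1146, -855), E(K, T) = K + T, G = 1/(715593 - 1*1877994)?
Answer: -90111438765018/128094081137293313 ≈ -0.00070348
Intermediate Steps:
c = 1240976 (c = (208605 - 140338) + 1172709 = 68267 + 1172709 = 1240976)
G = -1/1162401 (G = 1/(715593 - 1877994) = 1/(-1162401) = -1/1162401 ≈ -8.6029e-7)
R = -128094081137293313/90111438765018 (R = -(-1/1162401/(-266398) + 1240976/(1146 - 855))/3 = -(-1/1162401*(-1/266398) + 1240976/291)/3 = -(1/309661301598 + 1240976*(1/291))/3 = -(1/309661301598 + 1240976/291)/3 = -⅓*128094081137293313/30037146255006 = -128094081137293313/90111438765018 ≈ -1421.5)
1/R = 1/(-128094081137293313/90111438765018) = -90111438765018/128094081137293313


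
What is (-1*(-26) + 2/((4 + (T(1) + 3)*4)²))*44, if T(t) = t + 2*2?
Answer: 185339/162 ≈ 1144.1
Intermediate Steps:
T(t) = 4 + t (T(t) = t + 4 = 4 + t)
(-1*(-26) + 2/((4 + (T(1) + 3)*4)²))*44 = (-1*(-26) + 2/((4 + ((4 + 1) + 3)*4)²))*44 = (26 + 2/((4 + (5 + 3)*4)²))*44 = (26 + 2/((4 + 8*4)²))*44 = (26 + 2/((4 + 32)²))*44 = (26 + 2/(36²))*44 = (26 + 2/1296)*44 = (26 + 2*(1/1296))*44 = (26 + 1/648)*44 = (16849/648)*44 = 185339/162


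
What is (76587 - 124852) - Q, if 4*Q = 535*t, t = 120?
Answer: -64315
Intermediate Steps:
Q = 16050 (Q = (535*120)/4 = (1/4)*64200 = 16050)
(76587 - 124852) - Q = (76587 - 124852) - 1*16050 = -48265 - 16050 = -64315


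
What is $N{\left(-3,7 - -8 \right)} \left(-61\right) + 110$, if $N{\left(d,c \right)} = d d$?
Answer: $-439$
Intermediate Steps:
$N{\left(d,c \right)} = d^{2}$
$N{\left(-3,7 - -8 \right)} \left(-61\right) + 110 = \left(-3\right)^{2} \left(-61\right) + 110 = 9 \left(-61\right) + 110 = -549 + 110 = -439$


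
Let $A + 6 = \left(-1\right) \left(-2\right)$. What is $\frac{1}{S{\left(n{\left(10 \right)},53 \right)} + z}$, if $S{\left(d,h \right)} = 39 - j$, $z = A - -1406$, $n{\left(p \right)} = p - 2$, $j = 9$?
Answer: $\frac{1}{1432} \approx 0.00069832$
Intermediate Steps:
$A = -4$ ($A = -6 - -2 = -6 + 2 = -4$)
$n{\left(p \right)} = -2 + p$
$z = 1402$ ($z = -4 - -1406 = -4 + 1406 = 1402$)
$S{\left(d,h \right)} = 30$ ($S{\left(d,h \right)} = 39 - 9 = 30$)
$\frac{1}{S{\left(n{\left(10 \right)},53 \right)} + z} = \frac{1}{30 + 1402} = \frac{1}{1432}$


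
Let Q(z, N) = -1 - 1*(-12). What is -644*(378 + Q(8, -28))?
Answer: -250516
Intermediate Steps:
Q(z, N) = 11 (Q(z, N) = -1 + 12 = 11)
-644*(378 + Q(8, -28)) = -644*(378 + 11) = -644*389 = -250516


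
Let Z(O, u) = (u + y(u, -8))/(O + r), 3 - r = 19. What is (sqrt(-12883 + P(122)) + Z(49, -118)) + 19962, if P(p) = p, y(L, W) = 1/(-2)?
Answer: 439085/22 + I*sqrt(12761) ≈ 19958.0 + 112.96*I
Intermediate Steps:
y(L, W) = -1/2
r = -16 (r = 3 - 1*19 = 3 - 19 = -16)
Z(O, u) = (-1/2 + u)/(-16 + O) (Z(O, u) = (u - 1/2)/(O - 16) = (-1/2 + u)/(-16 + O))
(sqrt(-12883 + P(122)) + Z(49, -118)) + 19962 = (sqrt(-12883 + 122) + (-1/2 - 118)/(-16 + 49)) + 19962 = (sqrt(-12761) - 237/2/33) + 19962 = (I*sqrt(12761) + (1/33)*(-237/2)) + 19962 = (I*sqrt(12761) - 79/22) + 19962 = (-79/22 + I*sqrt(12761)) + 19962 = 439085/22 + I*sqrt(12761)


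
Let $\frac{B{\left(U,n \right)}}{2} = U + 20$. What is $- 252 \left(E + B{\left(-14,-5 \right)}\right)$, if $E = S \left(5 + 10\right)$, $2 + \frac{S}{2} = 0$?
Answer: $12096$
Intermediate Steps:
$S = -4$ ($S = -4 + 2 \cdot 0 = -4 + 0 = -4$)
$B{\left(U,n \right)} = 40 + 2 U$ ($B{\left(U,n \right)} = 2 \left(U + 20\right) = 2 \left(20 + U\right) = 40 + 2 U$)
$E = -60$ ($E = - 4 \left(5 + 10\right) = \left(-4\right) 15 = -60$)
$- 252 \left(E + B{\left(-14,-5 \right)}\right) = - 252 \left(-60 + \left(40 + 2 \left(-14\right)\right)\right) = - 252 \left(-60 + \left(40 - 28\right)\right) = - 252 \left(-60 + 12\right) = \left(-252\right) \left(-48\right) = 12096$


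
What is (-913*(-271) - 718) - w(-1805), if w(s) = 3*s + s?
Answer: 253925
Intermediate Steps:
w(s) = 4*s
(-913*(-271) - 718) - w(-1805) = (-913*(-271) - 718) - 4*(-1805) = (247423 - 718) - 1*(-7220) = 246705 + 7220 = 253925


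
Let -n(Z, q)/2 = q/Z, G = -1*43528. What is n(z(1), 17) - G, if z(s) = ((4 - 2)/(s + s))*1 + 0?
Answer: 43494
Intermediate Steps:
G = -43528
z(s) = 1/s (z(s) = (2/((2*s)))*1 + 0 = (2*(1/(2*s)))*1 + 0 = 1/s + 0 = 1/s)
n(Z, q) = -2*q/Z
n(z(1), 17) - G = -2*17/1/1 - 1*(-43528) = -2*17/1 + 43528 = -2*17*1 + 43528 = -34 + 43528 = 43494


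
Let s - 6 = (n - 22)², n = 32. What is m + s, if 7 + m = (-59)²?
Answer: 3580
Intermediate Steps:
s = 106 (s = 6 + (32 - 22)² = 6 + 10² = 6 + 100 = 106)
m = 3474 (m = -7 + (-59)² = -7 + 3481 = 3474)
m + s = 3474 + 106 = 3580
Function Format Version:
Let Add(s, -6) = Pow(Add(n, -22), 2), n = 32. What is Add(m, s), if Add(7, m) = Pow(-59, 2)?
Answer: 3580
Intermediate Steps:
s = 106 (s = Add(6, Pow(Add(32, -22), 2)) = Add(6, Pow(10, 2)) = Add(6, 100) = 106)
m = 3474 (m = Add(-7, Pow(-59, 2)) = Add(-7, 3481) = 3474)
Add(m, s) = Add(3474, 106) = 3580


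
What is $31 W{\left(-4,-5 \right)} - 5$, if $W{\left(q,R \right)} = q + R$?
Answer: $-284$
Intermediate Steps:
$W{\left(q,R \right)} = R + q$
$31 W{\left(-4,-5 \right)} - 5 = 31 \left(-5 - 4\right) - 5 = 31 \left(-9\right) - 5 = -279 - 5 = -284$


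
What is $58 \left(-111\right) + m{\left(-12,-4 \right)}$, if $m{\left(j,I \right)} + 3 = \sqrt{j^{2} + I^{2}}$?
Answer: $-6441 + 4 \sqrt{10} \approx -6428.4$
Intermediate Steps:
$m{\left(j,I \right)} = -3 + \sqrt{I^{2} + j^{2}}$ ($m{\left(j,I \right)} = -3 + \sqrt{j^{2} + I^{2}} = -3 + \sqrt{I^{2} + j^{2}}$)
$58 \left(-111\right) + m{\left(-12,-4 \right)} = 58 \left(-111\right) - \left(3 - \sqrt{\left(-4\right)^{2} + \left(-12\right)^{2}}\right) = -6438 - \left(3 - \sqrt{16 + 144}\right) = -6438 - \left(3 - \sqrt{160}\right) = -6438 - \left(3 - 4 \sqrt{10}\right) = -6441 + 4 \sqrt{10}$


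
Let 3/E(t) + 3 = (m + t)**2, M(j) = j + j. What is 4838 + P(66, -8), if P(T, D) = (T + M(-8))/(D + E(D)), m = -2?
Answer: 3734924/773 ≈ 4831.7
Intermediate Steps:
M(j) = 2*j
E(t) = 3/(-3 + (-2 + t)**2)
P(T, D) = (-16 + T)/(D + 3/(-3 + (-2 + D)**2)) (P(T, D) = (T + 2*(-8))/(D + 3/(-3 + (-2 + D)**2)) = (T - 16)/(D + 3/(-3 + (-2 + D)**2)) = (-16 + T)/(D + 3/(-3 + (-2 + D)**2)))
4838 + P(66, -8) = 4838 + (-16 + 66)*(-3 + (-2 - 8)**2)/(3 - 8*(-3 + (-2 - 8)**2)) = 4838 + 50*(-3 + (-10)**2)/(3 - 8*(-3 + (-10)**2)) = 4838 + 50*(-3 + 100)/(3 - 8*(-3 + 100)) = 4838 + 50*97/(3 - 8*97) = 4838 + 50*97/(3 - 776) = 4838 + 50*97/(-773) = 4838 - 1/773*50*97 = 4838 - 4850/773 = 3734924/773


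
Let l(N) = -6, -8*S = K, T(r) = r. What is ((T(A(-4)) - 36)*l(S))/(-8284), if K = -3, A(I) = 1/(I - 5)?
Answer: -325/12426 ≈ -0.026155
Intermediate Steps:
A(I) = 1/(-5 + I)
S = 3/8 (S = -⅛*(-3) = 3/8 ≈ 0.37500)
((T(A(-4)) - 36)*l(S))/(-8284) = ((1/(-5 - 4) - 36)*(-6))/(-8284) = ((1/(-9) - 36)*(-6))*(-1/8284) = ((-⅑ - 36)*(-6))*(-1/8284) = -325/9*(-6)*(-1/8284) = (650/3)*(-1/8284) = -325/12426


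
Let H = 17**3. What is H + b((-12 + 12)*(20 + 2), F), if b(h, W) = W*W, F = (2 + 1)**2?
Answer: 4994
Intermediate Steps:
F = 9 (F = 3**2 = 9)
b(h, W) = W**2
H = 4913
H + b((-12 + 12)*(20 + 2), F) = 4913 + 9**2 = 4913 + 81 = 4994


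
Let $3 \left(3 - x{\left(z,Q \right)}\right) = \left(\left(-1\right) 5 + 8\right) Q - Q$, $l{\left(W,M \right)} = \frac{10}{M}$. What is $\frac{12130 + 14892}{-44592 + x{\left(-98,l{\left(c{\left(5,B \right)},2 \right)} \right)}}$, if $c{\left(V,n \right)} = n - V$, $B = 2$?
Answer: $- \frac{81066}{133777} \approx -0.60598$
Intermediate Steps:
$x{\left(z,Q \right)} = 3 - \frac{2 Q}{3}$ ($x{\left(z,Q \right)} = 3 - \frac{\left(\left(-1\right) 5 + 8\right) Q - Q}{3} = 3 - \frac{\left(-5 + 8\right) Q - Q}{3} = 3 - \frac{3 Q - Q}{3} = 3 - \frac{2 Q}{3}$)
$\frac{12130 + 14892}{-44592 + x{\left(-98,l{\left(c{\left(5,B \right)},2 \right)} \right)}} = \frac{12130 + 14892}{-44592 + \left(3 - \frac{2 \cdot \frac{10}{2}}{3}\right)} = \frac{27022}{-44592 + \left(3 - \frac{2 \cdot 10 \cdot \frac{1}{2}}{3}\right)} = \frac{27022}{-44592 + \left(3 - \frac{10}{3}\right)} = \frac{27022}{-44592 - \frac{1}{3}} = \frac{27022}{- \frac{133777}{3}} = 27022 \left(- \frac{3}{133777}\right) = - \frac{81066}{133777}$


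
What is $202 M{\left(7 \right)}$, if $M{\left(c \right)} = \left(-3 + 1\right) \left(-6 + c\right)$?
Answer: $-404$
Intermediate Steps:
$M{\left(c \right)} = 12 - 2 c$ ($M{\left(c \right)} = - 2 \left(-6 + c\right) = 12 - 2 c$)
$202 M{\left(7 \right)} = 202 \left(12 - 14\right) = 202 \left(-2\right) = -404$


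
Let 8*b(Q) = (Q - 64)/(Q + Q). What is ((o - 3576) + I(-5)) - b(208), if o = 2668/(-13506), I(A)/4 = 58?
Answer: -4697400905/1404624 ≈ -3344.2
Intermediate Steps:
I(A) = 232 (I(A) = 4*58 = 232)
o = -1334/6753 (o = 2668*(-1/13506) = -1334/6753 ≈ -0.19754)
b(Q) = (-64 + Q)/(16*Q) (b(Q) = ((Q - 64)/(Q + Q))/8 = ((-64 + Q)/((2*Q)))/8 = ((-64 + Q)*(1/(2*Q)))/8 = ((-64 + Q)/(2*Q))/8 = (-64 + Q)/(16*Q))
((o - 3576) + I(-5)) - b(208) = ((-1334/6753 - 3576) + 232) - (-64 + 208)/(16*208) = (-24150062/6753 + 232) - 144/(16*208) = -22583366/6753 - 1*9/208 = -22583366/6753 - 9/208 = -4697400905/1404624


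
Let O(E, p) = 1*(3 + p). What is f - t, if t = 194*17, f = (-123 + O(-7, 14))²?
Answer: 7938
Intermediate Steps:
O(E, p) = 3 + p
f = 11236 (f = (-123 + (3 + 14))² = (-123 + 17)² = (-106)² = 11236)
t = 3298
f - t = 11236 - 1*3298 = 11236 - 3298 = 7938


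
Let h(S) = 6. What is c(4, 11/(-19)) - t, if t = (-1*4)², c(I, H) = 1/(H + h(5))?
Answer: -1629/103 ≈ -15.816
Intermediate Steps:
c(I, H) = 1/(6 + H) (c(I, H) = 1/(H + 6) = 1/(6 + H))
t = 16 (t = (-4)² = 16)
c(4, 11/(-19)) - t = 1/(6 + 11/(-19)) - 1*16 = 1/(6 + 11*(-1/19)) - 16 = 1/(6 - 11/19) - 16 = 1/(103/19) - 16 = 19/103 - 16 = -1629/103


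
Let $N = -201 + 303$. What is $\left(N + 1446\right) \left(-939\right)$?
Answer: $-1453572$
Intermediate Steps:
$N = 102$
$\left(N + 1446\right) \left(-939\right) = \left(102 + 1446\right) \left(-939\right) = 1548 \left(-939\right) = -1453572$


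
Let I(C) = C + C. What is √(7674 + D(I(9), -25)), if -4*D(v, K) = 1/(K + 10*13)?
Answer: √338423295/210 ≈ 87.601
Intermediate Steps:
I(C) = 2*C
D(v, K) = -1/(4*(130 + K)) (D(v, K) = -1/(4*(K + 10*13)) = -1/(4*(K + 130)) = -1/(4*(130 + K)))
√(7674 + D(I(9), -25)) = √(7674 - 1/(520 + 4*(-25))) = √(7674 - 1/(520 - 100)) = √(7674 - 1/420) = √(3223079/420) = √338423295/210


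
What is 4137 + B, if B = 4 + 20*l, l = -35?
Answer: 3441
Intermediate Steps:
B = -696 (B = 4 + 20*(-35) = 4 - 700 = -696)
4137 + B = 4137 - 696 = 3441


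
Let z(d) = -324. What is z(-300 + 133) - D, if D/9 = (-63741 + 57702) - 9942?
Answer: 143505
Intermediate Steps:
D = -143829 (D = 9*((-63741 + 57702) - 9942) = 9*(-6039 - 9942) = 9*(-15981) = -143829)
z(-300 + 133) - D = -324 - 1*(-143829) = -324 + 143829 = 143505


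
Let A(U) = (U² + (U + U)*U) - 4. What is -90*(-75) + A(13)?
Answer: 7253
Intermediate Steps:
A(U) = -4 + 3*U² (A(U) = (U² + (2*U)*U) - 4 = (U² + 2*U²) - 4 = 3*U² - 4 = -4 + 3*U²)
-90*(-75) + A(13) = -90*(-75) + (-4 + 3*13²) = 6750 + (-4 + 3*169) = 6750 + (-4 + 507) = 6750 + 503 = 7253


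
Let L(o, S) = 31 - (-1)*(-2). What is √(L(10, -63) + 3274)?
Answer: 3*√367 ≈ 57.472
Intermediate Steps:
L(o, S) = 29 (L(o, S) = 31 - 1*2 = 31 - 2 = 29)
√(L(10, -63) + 3274) = √(29 + 3274) = √3303 = 3*√367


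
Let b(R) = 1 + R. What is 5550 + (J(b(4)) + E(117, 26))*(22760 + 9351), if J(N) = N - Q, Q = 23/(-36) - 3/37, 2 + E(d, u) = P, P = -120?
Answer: -4966119635/1332 ≈ -3.7283e+6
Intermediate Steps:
E(d, u) = -122 (E(d, u) = -2 - 120 = -122)
Q = -959/1332 (Q = 23*(-1/36) - 3*1/37 = -23/36 - 3/37 = -959/1332 ≈ -0.71997)
J(N) = 959/1332 + N (J(N) = N - 1*(-959/1332) = N + 959/1332 = 959/1332 + N)
5550 + (J(b(4)) + E(117, 26))*(22760 + 9351) = 5550 + ((959/1332 + (1 + 4)) - 122)*(22760 + 9351) = 5550 + ((959/1332 + 5) - 122)*32111 = 5550 + (7619/1332 - 122)*32111 = 5550 - 154885/1332*32111 = 5550 - 4973512235/1332 = -4966119635/1332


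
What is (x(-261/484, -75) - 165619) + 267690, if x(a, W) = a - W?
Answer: 49438403/484 ≈ 1.0215e+5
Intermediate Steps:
(x(-261/484, -75) - 165619) + 267690 = ((-261/484 - 1*(-75)) - 165619) + 267690 = ((-261*1/484 + 75) - 165619) + 267690 = ((-261/484 + 75) - 165619) + 267690 = (36039/484 - 165619) + 267690 = -80123557/484 + 267690 = 49438403/484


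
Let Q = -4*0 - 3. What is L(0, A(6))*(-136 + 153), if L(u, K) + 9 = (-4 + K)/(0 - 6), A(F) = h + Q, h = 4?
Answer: -289/2 ≈ -144.50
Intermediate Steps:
Q = -3 (Q = 0 - 3 = -3)
A(F) = 1 (A(F) = 4 - 3 = 1)
L(u, K) = -25/3 - K/6 (L(u, K) = -9 + (-4 + K)/(0 - 6) = -9 + (-4 + K)/(-6) = -9 + (-4 + K)*(-⅙) = -9 + (⅔ - K/6) = -25/3 - K/6)
L(0, A(6))*(-136 + 153) = (-25/3 - ⅙*1)*(-136 + 153) = (-25/3 - ⅙)*17 = -17/2*17 = -289/2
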